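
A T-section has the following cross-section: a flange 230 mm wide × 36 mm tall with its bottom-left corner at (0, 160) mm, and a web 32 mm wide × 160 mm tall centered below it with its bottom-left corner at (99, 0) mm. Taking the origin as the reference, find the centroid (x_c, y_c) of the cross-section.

Part | A | x̄ᵢ | ȳᵢ | A·x̄ᵢ | A·ȳᵢ
web | 5120.00 | 115.00 | 80.00 | 588800.00 | 409600.00
flange | 8280.00 | 115.00 | 178.00 | 952200.00 | 1473840.00
Σ | 13400.00 |  |  | 1541000.00 | 1883440.00
x_c = 1541000.00 / 13400.00 = 115.00 mm
y_c = 1883440.00 / 13400.00 = 140.56 mm

x_c = 115.00 mm, y_c = 140.56 mm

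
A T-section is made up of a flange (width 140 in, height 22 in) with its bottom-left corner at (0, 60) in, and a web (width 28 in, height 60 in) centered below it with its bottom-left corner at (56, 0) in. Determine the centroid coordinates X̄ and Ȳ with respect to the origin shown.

X̄ = 70.00 in, Ȳ = 56.53 in

web: A = 28 × 60 = 1680.00, centroid at (70.00, 30.00).
flange: A = 140 × 22 = 3080.00, centroid at (70.00, 71.00).
ΣA = 4760.00 in², ΣAX̄ = 333200.00 in³, ΣAȲ = 269080.00 in³.
X̄ = 333200.00/4760.00 = 70.00 in; Ȳ = 269080.00/4760.00 = 56.53 in.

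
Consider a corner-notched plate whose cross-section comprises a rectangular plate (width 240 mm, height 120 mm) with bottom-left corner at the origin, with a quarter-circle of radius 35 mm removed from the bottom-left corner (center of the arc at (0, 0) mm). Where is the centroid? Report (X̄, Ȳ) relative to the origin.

Part | A | x̄ᵢ | ȳᵢ | A·x̄ᵢ | A·ȳᵢ
plate | 28800.00 | 120.00 | 60.00 | 3456000.00 | 1728000.00
removed quarter-circle | -962.11 | 14.85 | 14.85 | -14291.67 | -14291.67
Σ | 27837.89 |  |  | 3441708.33 | 1713708.33
X̄ = 3441708.33 / 27837.89 = 123.63 mm
Ȳ = 1713708.33 / 27837.89 = 61.56 mm

X̄ = 123.63 mm, Ȳ = 61.56 mm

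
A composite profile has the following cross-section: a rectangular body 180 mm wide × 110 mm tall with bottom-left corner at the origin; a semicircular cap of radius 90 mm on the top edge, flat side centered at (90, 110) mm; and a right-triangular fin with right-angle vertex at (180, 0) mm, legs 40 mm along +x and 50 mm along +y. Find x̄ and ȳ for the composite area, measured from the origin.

x̄ = 93.08 mm, ȳ = 89.23 mm

rectangular body: A = 180 × 110 = 19800.00, centroid at (90.00, 55.00).
semicircular top: A = ½π·90² = 12723.45, centroid at (90.00, 148.20).
triangular fin: A = ½·40·50 = 1000.00, centroid at (193.33, 16.67).
ΣA = 33523.45 mm²
ΣAx̄ = (19800.00)(90.00) + (12723.45)(90.00) + (1000.00)(193.33) = 3120443.86 mm³
ΣAȳ = (19800.00)(55.00) + (12723.45)(148.20) + (1000.00)(16.67) = 2991246.19 mm³
x̄ = 3120443.86 / 33523.45 = 93.08 mm
ȳ = 2991246.19 / 33523.45 = 89.23 mm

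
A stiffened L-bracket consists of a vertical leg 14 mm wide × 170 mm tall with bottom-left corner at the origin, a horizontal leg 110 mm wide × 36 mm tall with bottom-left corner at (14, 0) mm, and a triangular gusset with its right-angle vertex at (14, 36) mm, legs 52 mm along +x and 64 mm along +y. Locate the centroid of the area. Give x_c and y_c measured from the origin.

vertical leg: A = 14 × 170 = 2380.00, centroid at (7.00, 85.00).
horizontal leg: A = 110 × 36 = 3960.00, centroid at (69.00, 18.00).
gusset: A = ½·52·64 = 1664.00, centroid at (31.33, 57.33).
ΣA = 8004.00 mm², ΣAx_c = 342038.67 mm³, ΣAy_c = 368982.67 mm³.
x_c = 342038.67/8004.00 = 42.73 mm; y_c = 368982.67/8004.00 = 46.10 mm.

x_c = 42.73 mm, y_c = 46.10 mm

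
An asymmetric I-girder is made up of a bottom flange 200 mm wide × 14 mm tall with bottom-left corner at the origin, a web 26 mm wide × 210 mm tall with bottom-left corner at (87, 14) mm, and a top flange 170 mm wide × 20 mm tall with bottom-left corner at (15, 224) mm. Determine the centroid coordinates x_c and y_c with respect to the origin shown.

x_c = 100.00 mm, y_c = 125.64 mm

bottom flange: A = 200 × 14 = 2800.00, centroid at (100.00, 7.00).
web: A = 26 × 210 = 5460.00, centroid at (100.00, 119.00).
top flange: A = 170 × 20 = 3400.00, centroid at (100.00, 234.00).
ΣA = 11660.00 mm², ΣAx_c = 1166000.00 mm³, ΣAy_c = 1464940.00 mm³.
x_c = 1166000.00/11660.00 = 100.00 mm; y_c = 1464940.00/11660.00 = 125.64 mm.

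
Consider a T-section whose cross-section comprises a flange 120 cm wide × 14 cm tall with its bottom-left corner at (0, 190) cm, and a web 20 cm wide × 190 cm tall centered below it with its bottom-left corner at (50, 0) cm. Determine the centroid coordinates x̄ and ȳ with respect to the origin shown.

x̄ = 60.00 cm, ȳ = 126.27 cm

web: A = 20 × 190 = 3800.00, centroid at (60.00, 95.00).
flange: A = 120 × 14 = 1680.00, centroid at (60.00, 197.00).
ΣA = 5480.00 cm², ΣAx̄ = 328800.00 cm³, ΣAȳ = 691960.00 cm³.
x̄ = 328800.00/5480.00 = 60.00 cm; ȳ = 691960.00/5480.00 = 126.27 cm.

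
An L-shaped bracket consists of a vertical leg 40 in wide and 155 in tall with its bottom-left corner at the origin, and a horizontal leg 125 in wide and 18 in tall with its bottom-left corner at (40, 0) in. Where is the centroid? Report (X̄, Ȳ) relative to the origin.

X̄ = 41.97 in, Ȳ = 59.26 in

vertical leg: A = 40 × 155 = 6200.00, centroid at (20.00, 77.50).
horizontal leg: A = 125 × 18 = 2250.00, centroid at (102.50, 9.00).
ΣA = 8450.00 in²
ΣAX̄ = (6200.00)(20.00) + (2250.00)(102.50) = 354625.00 in³
ΣAȲ = (6200.00)(77.50) + (2250.00)(9.00) = 500750.00 in³
X̄ = 354625.00 / 8450.00 = 41.97 in
Ȳ = 500750.00 / 8450.00 = 59.26 in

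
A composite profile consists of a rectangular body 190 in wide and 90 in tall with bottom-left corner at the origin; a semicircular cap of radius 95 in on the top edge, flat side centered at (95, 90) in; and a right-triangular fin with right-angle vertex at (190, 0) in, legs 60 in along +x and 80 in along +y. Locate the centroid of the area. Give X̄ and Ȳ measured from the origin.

rectangular body: A = 190 × 90 = 17100.00, centroid at (95.00, 45.00).
semicircular top: A = ½π·95² = 14176.44, centroid at (95.00, 130.32).
triangular fin: A = ½·60·80 = 2400.00, centroid at (210.00, 26.67).
ΣA = 33676.44 in²
ΣAX̄ = (17100.00)(95.00) + (14176.44)(95.00) + (2400.00)(210.00) = 3475261.50 in³
ΣAȲ = (17100.00)(45.00) + (14176.44)(130.32) + (2400.00)(26.67) = 2680962.65 in³
X̄ = 3475261.50 / 33676.44 = 103.20 in
Ȳ = 2680962.65 / 33676.44 = 79.61 in

X̄ = 103.20 in, Ȳ = 79.61 in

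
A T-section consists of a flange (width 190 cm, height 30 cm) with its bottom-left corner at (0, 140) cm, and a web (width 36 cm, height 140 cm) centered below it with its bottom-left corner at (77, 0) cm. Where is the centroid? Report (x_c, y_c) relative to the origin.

web: A = 36 × 140 = 5040.00, centroid at (95.00, 70.00).
flange: A = 190 × 30 = 5700.00, centroid at (95.00, 155.00).
ΣA = 10740.00 cm², ΣAx_c = 1020300.00 cm³, ΣAy_c = 1236300.00 cm³.
x_c = 1020300.00/10740.00 = 95.00 cm; y_c = 1236300.00/10740.00 = 115.11 cm.

x_c = 95.00 cm, y_c = 115.11 cm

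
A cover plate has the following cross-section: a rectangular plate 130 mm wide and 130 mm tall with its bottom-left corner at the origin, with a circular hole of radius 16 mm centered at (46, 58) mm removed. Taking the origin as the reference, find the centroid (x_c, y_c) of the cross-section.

x_c = 65.95 mm, y_c = 65.35 mm

plate: A = 130 × 130 = 16900.00, centroid at (65.00, 65.00).
hole: A = −π·16² = -804.25, centroid at (46.00, 58.00).
ΣA = 16095.75 mm²
ΣAx_c = (16900.00)(65.00) + (-804.25)(46.00) = 1061504.60 mm³
ΣAy_c = (16900.00)(65.00) + (-804.25)(58.00) = 1051853.63 mm³
x_c = 1061504.60 / 16095.75 = 65.95 mm
y_c = 1051853.63 / 16095.75 = 65.35 mm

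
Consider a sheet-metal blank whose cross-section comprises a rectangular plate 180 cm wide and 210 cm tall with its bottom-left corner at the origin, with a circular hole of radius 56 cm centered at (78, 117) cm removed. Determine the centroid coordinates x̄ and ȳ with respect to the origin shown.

x̄ = 94.23 cm, ȳ = 100.77 cm

Part | A | x̄ᵢ | ȳᵢ | A·x̄ᵢ | A·ȳᵢ
plate | 37800.00 | 90.00 | 105.00 | 3402000.00 | 3969000.00
hole | -9852.03 | 78.00 | 117.00 | -768458.70 | -1152688.04
Σ | 27947.97 |  |  | 2633541.30 | 2816311.96
x̄ = 2633541.30 / 27947.97 = 94.23 cm
ȳ = 2816311.96 / 27947.97 = 100.77 cm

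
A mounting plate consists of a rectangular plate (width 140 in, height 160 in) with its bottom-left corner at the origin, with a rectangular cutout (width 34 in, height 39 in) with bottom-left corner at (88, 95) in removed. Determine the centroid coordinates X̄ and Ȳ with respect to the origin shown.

X̄ = 67.80 in, Ȳ = 77.83 in

Part | A | x̄ᵢ | ȳᵢ | A·x̄ᵢ | A·ȳᵢ
plate | 22400.00 | 70.00 | 80.00 | 1568000.00 | 1792000.00
hole | -1326.00 | 105.00 | 114.50 | -139230.00 | -151827.00
Σ | 21074.00 |  |  | 1428770.00 | 1640173.00
X̄ = 1428770.00 / 21074.00 = 67.80 in
Ȳ = 1640173.00 / 21074.00 = 77.83 in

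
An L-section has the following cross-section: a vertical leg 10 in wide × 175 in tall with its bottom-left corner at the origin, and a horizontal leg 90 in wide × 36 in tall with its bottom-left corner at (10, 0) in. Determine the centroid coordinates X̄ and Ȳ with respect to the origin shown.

Part | A | x̄ᵢ | ȳᵢ | A·x̄ᵢ | A·ȳᵢ
vertical leg | 1750.00 | 5.00 | 87.50 | 8750.00 | 153125.00
horizontal leg | 3240.00 | 55.00 | 18.00 | 178200.00 | 58320.00
Σ | 4990.00 |  |  | 186950.00 | 211445.00
X̄ = 186950.00 / 4990.00 = 37.46 in
Ȳ = 211445.00 / 4990.00 = 42.37 in

X̄ = 37.46 in, Ȳ = 42.37 in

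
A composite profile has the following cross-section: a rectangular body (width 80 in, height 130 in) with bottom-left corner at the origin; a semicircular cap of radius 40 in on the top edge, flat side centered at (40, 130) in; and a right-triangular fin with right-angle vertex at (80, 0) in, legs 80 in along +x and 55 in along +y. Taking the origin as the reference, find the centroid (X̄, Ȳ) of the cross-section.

rectangular body: A = 80 × 130 = 10400.00, centroid at (40.00, 65.00).
semicircular top: A = ½π·40² = 2513.27, centroid at (40.00, 146.98).
triangular fin: A = ½·80·55 = 2200.00, centroid at (106.67, 18.33).
ΣA = 15113.27 in²
ΣAX̄ = (10400.00)(40.00) + (2513.27)(40.00) + (2200.00)(106.67) = 751197.63 in³
ΣAȲ = (10400.00)(65.00) + (2513.27)(146.98) + (2200.00)(18.33) = 1085725.64 in³
X̄ = 751197.63 / 15113.27 = 49.70 in
Ȳ = 1085725.64 / 15113.27 = 71.84 in

X̄ = 49.70 in, Ȳ = 71.84 in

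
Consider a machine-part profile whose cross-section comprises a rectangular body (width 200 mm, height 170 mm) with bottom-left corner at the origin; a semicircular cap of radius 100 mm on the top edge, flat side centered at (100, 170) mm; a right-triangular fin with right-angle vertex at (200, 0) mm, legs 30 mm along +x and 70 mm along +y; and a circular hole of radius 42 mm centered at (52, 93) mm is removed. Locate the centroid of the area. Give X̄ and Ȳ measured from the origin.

X̄ = 108.44 mm, Ȳ = 126.86 mm

rectangular body: A = 200 × 170 = 34000.00, centroid at (100.00, 85.00).
semicircular top: A = ½π·100² = 15707.96, centroid at (100.00, 212.44).
triangular fin: A = ½·30·70 = 1050.00, centroid at (210.00, 23.33).
hole: A = −π·42² = -5541.77, centroid at (52.00, 93.00).
ΣA = 45216.19 mm², ΣAX̄ = 4903124.32 mm³, ΣAȲ = 5736135.86 mm³.
X̄ = 4903124.32/45216.19 = 108.44 mm; Ȳ = 5736135.86/45216.19 = 126.86 mm.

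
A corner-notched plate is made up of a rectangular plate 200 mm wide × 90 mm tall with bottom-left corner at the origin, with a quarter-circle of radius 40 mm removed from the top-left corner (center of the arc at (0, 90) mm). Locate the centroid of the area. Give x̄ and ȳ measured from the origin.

Part | A | x̄ᵢ | ȳᵢ | A·x̄ᵢ | A·ȳᵢ
plate | 18000.00 | 100.00 | 45.00 | 1800000.00 | 810000.00
removed quarter-circle | -1256.64 | 16.98 | 73.02 | -21333.33 | -91764.00
Σ | 16743.36 |  |  | 1778666.67 | 718236.00
x̄ = 1778666.67 / 16743.36 = 106.23 mm
ȳ = 718236.00 / 16743.36 = 42.90 mm

x̄ = 106.23 mm, ȳ = 42.90 mm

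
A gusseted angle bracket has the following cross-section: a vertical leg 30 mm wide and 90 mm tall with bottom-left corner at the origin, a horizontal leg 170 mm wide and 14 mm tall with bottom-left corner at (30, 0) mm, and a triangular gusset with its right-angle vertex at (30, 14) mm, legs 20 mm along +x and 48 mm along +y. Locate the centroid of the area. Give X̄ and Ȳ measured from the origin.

Part | A | x̄ᵢ | ȳᵢ | A·x̄ᵢ | A·ȳᵢ
vertical leg | 2700.00 | 15.00 | 45.00 | 40500.00 | 121500.00
horizontal leg | 2380.00 | 115.00 | 7.00 | 273700.00 | 16660.00
gusset | 480.00 | 36.67 | 30.00 | 17600.00 | 14400.00
Σ | 5560.00 |  |  | 331800.00 | 152560.00
X̄ = 331800.00 / 5560.00 = 59.68 mm
Ȳ = 152560.00 / 5560.00 = 27.44 mm

X̄ = 59.68 mm, Ȳ = 27.44 mm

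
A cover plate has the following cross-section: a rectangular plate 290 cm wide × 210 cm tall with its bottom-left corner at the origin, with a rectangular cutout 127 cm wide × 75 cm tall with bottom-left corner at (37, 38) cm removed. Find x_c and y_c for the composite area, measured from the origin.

plate: A = 290 × 210 = 60900.00, centroid at (145.00, 105.00).
hole: A = −(127 × 75) = -9525.00, centroid at (100.50, 75.50).
ΣA = 51375.00 cm², ΣAx_c = 7873237.50 cm³, ΣAy_c = 5675362.50 cm³.
x_c = 7873237.50/51375.00 = 153.25 cm; y_c = 5675362.50/51375.00 = 110.47 cm.

x_c = 153.25 cm, y_c = 110.47 cm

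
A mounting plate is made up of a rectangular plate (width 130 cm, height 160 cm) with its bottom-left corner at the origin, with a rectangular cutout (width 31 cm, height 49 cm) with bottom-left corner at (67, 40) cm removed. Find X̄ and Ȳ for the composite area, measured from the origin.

Part | A | x̄ᵢ | ȳᵢ | A·x̄ᵢ | A·ȳᵢ
plate | 20800.00 | 65.00 | 80.00 | 1352000.00 | 1664000.00
hole | -1519.00 | 82.50 | 64.50 | -125317.50 | -97975.50
Σ | 19281.00 |  |  | 1226682.50 | 1566024.50
X̄ = 1226682.50 / 19281.00 = 63.62 cm
Ȳ = 1566024.50 / 19281.00 = 81.22 cm

X̄ = 63.62 cm, Ȳ = 81.22 cm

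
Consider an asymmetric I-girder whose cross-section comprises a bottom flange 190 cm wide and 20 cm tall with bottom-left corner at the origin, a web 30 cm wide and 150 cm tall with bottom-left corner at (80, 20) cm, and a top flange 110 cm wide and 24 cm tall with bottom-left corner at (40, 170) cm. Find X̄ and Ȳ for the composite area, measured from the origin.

bottom flange: A = 190 × 20 = 3800.00, centroid at (95.00, 10.00).
web: A = 30 × 150 = 4500.00, centroid at (95.00, 95.00).
top flange: A = 110 × 24 = 2640.00, centroid at (95.00, 182.00).
ΣA = 10940.00 cm²
ΣAX̄ = (3800.00)(95.00) + (4500.00)(95.00) + (2640.00)(95.00) = 1039300.00 cm³
ΣAȲ = (3800.00)(10.00) + (4500.00)(95.00) + (2640.00)(182.00) = 945980.00 cm³
X̄ = 1039300.00 / 10940.00 = 95.00 cm
Ȳ = 945980.00 / 10940.00 = 86.47 cm

X̄ = 95.00 cm, Ȳ = 86.47 cm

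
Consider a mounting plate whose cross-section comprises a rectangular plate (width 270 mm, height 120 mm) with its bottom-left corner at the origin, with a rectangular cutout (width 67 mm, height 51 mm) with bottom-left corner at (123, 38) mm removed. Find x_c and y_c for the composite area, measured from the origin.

plate: A = 270 × 120 = 32400.00, centroid at (135.00, 60.00).
hole: A = −(67 × 51) = -3417.00, centroid at (156.50, 63.50).
ΣA = 28983.00 mm², ΣAx_c = 3839239.50 mm³, ΣAy_c = 1727020.50 mm³.
x_c = 3839239.50/28983.00 = 132.47 mm; y_c = 1727020.50/28983.00 = 59.59 mm.

x_c = 132.47 mm, y_c = 59.59 mm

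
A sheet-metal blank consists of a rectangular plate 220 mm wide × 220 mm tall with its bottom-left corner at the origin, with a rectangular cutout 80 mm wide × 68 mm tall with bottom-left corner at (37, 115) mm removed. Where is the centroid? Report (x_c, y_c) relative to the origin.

x_c = 114.18 mm, y_c = 105.06 mm

plate: A = 220 × 220 = 48400.00, centroid at (110.00, 110.00).
hole: A = −(80 × 68) = -5440.00, centroid at (77.00, 149.00).
ΣA = 42960.00 mm², ΣAx_c = 4905120.00 mm³, ΣAy_c = 4513440.00 mm³.
x_c = 4905120.00/42960.00 = 114.18 mm; y_c = 4513440.00/42960.00 = 105.06 mm.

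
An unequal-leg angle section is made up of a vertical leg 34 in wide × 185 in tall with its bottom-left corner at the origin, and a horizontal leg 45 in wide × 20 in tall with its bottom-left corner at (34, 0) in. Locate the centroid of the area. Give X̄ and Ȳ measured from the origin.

vertical leg: A = 34 × 185 = 6290.00, centroid at (17.00, 92.50).
horizontal leg: A = 45 × 20 = 900.00, centroid at (56.50, 10.00).
ΣA = 7190.00 in²
ΣAX̄ = (6290.00)(17.00) + (900.00)(56.50) = 157780.00 in³
ΣAȲ = (6290.00)(92.50) + (900.00)(10.00) = 590825.00 in³
X̄ = 157780.00 / 7190.00 = 21.94 in
Ȳ = 590825.00 / 7190.00 = 82.17 in

X̄ = 21.94 in, Ȳ = 82.17 in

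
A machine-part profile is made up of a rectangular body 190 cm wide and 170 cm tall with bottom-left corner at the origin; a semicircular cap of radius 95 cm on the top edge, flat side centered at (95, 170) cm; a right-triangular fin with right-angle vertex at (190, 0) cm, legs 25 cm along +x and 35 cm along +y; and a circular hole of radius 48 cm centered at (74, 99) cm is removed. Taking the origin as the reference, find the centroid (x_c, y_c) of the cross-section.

x_c = 99.97 cm, y_c = 126.41 cm

rectangular body: A = 190 × 170 = 32300.00, centroid at (95.00, 85.00).
semicircular top: A = ½π·95² = 14176.44, centroid at (95.00, 210.32).
triangular fin: A = ½·25·35 = 437.50, centroid at (198.33, 11.67).
hole: A = −π·48² = -7238.23, centroid at (74.00, 99.00).
ΣA = 39675.71 cm²
ΣAx_c = (32300.00)(95.00) + (14176.44)(95.00) + (437.50)(198.33) + (-7238.23)(74.00) = 3966403.35 cm³
ΣAy_c = (32300.00)(85.00) + (14176.44)(210.32) + (437.50)(11.67) + (-7238.23)(99.00) = 5015597.05 cm³
x_c = 3966403.35 / 39675.71 = 99.97 cm
y_c = 5015597.05 / 39675.71 = 126.41 cm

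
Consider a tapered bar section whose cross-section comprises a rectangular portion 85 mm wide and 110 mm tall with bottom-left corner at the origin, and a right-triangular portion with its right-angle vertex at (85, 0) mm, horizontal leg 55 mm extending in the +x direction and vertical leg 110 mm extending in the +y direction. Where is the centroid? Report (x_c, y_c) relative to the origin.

rectangular portion: A = 85 × 110 = 9350.00, centroid at (42.50, 55.00).
triangular portion: A = ½·55·110 = 3025.00, centroid at (103.33, 36.67).
ΣA = 12375.00 mm²
ΣAx_c = (9350.00)(42.50) + (3025.00)(103.33) = 709958.33 mm³
ΣAy_c = (9350.00)(55.00) + (3025.00)(36.67) = 625166.67 mm³
x_c = 709958.33 / 12375.00 = 57.37 mm
y_c = 625166.67 / 12375.00 = 50.52 mm

x_c = 57.37 mm, y_c = 50.52 mm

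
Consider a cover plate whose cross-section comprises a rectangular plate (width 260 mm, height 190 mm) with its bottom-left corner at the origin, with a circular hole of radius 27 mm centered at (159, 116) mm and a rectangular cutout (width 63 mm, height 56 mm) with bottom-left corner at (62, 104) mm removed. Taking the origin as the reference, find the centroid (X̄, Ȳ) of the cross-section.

Part | A | x̄ᵢ | ȳᵢ | A·x̄ᵢ | A·ȳᵢ
plate | 49400.00 | 130.00 | 95.00 | 6422000.00 | 4693000.00
hole 1 | -2290.22 | 159.00 | 116.00 | -364145.15 | -265665.64
hole 2 | -3528.00 | 93.50 | 132.00 | -329868.00 | -465696.00
Σ | 43581.78 |  |  | 5727986.85 | 3961638.36
X̄ = 5727986.85 / 43581.78 = 131.43 mm
Ȳ = 3961638.36 / 43581.78 = 90.90 mm

X̄ = 131.43 mm, Ȳ = 90.90 mm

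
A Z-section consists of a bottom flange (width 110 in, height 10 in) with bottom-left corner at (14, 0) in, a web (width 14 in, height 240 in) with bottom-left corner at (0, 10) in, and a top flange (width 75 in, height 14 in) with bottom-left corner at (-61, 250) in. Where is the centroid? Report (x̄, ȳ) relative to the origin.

bottom flange: A = 110 × 10 = 1100.00, centroid at (69.00, 5.00).
web: A = 14 × 240 = 3360.00, centroid at (7.00, 130.00).
top flange: A = 75 × 14 = 1050.00, centroid at (-23.50, 257.00).
ΣA = 5510.00 in²
ΣAx̄ = (1100.00)(69.00) + (3360.00)(7.00) + (1050.00)(-23.50) = 74745.00 in³
ΣAȳ = (1100.00)(5.00) + (3360.00)(130.00) + (1050.00)(257.00) = 712150.00 in³
x̄ = 74745.00 / 5510.00 = 13.57 in
ȳ = 712150.00 / 5510.00 = 129.25 in

x̄ = 13.57 in, ȳ = 129.25 in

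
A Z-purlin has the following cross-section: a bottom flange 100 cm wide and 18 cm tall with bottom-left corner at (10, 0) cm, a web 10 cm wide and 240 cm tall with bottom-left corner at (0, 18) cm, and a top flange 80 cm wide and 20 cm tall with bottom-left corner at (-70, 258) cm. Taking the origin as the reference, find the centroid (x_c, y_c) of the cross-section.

x_c = 12.41 cm, y_c = 133.83 cm

Part | A | x̄ᵢ | ȳᵢ | A·x̄ᵢ | A·ȳᵢ
bottom flange | 1800.00 | 60.00 | 9.00 | 108000.00 | 16200.00
web | 2400.00 | 5.00 | 138.00 | 12000.00 | 331200.00
top flange | 1600.00 | -30.00 | 268.00 | -48000.00 | 428800.00
Σ | 5800.00 |  |  | 72000.00 | 776200.00
x_c = 72000.00 / 5800.00 = 12.41 cm
y_c = 776200.00 / 5800.00 = 133.83 cm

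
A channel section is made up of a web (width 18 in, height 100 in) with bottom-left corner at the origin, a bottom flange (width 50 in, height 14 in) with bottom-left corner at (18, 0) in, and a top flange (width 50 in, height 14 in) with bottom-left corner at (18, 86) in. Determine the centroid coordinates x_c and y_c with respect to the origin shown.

Part | A | x̄ᵢ | ȳᵢ | A·x̄ᵢ | A·ȳᵢ
web | 1800.00 | 9.00 | 50.00 | 16200.00 | 90000.00
bottom flange | 700.00 | 43.00 | 7.00 | 30100.00 | 4900.00
top flange | 700.00 | 43.00 | 93.00 | 30100.00 | 65100.00
Σ | 3200.00 |  |  | 76400.00 | 160000.00
x_c = 76400.00 / 3200.00 = 23.88 in
y_c = 160000.00 / 3200.00 = 50.00 in

x_c = 23.88 in, y_c = 50.00 in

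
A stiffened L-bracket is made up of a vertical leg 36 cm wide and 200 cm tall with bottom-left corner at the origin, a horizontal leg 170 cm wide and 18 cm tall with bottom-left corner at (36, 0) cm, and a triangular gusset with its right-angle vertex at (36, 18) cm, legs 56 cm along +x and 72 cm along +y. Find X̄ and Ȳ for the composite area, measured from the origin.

Part | A | x̄ᵢ | ȳᵢ | A·x̄ᵢ | A·ȳᵢ
vertical leg | 7200.00 | 18.00 | 100.00 | 129600.00 | 720000.00
horizontal leg | 3060.00 | 121.00 | 9.00 | 370260.00 | 27540.00
gusset | 2016.00 | 54.67 | 42.00 | 110208.00 | 84672.00
Σ | 12276.00 |  |  | 610068.00 | 832212.00
X̄ = 610068.00 / 12276.00 = 49.70 cm
Ȳ = 832212.00 / 12276.00 = 67.79 cm

X̄ = 49.70 cm, Ȳ = 67.79 cm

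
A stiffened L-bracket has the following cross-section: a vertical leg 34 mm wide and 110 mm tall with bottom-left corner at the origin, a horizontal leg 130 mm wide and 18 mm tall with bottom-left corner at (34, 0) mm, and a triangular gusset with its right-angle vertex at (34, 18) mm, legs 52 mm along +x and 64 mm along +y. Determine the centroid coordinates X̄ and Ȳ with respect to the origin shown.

vertical leg: A = 34 × 110 = 3740.00, centroid at (17.00, 55.00).
horizontal leg: A = 130 × 18 = 2340.00, centroid at (99.00, 9.00).
gusset: A = ½·52·64 = 1664.00, centroid at (51.33, 39.33).
ΣA = 7744.00 mm²
ΣAX̄ = (3740.00)(17.00) + (2340.00)(99.00) + (1664.00)(51.33) = 380658.67 mm³
ΣAȲ = (3740.00)(55.00) + (2340.00)(9.00) + (1664.00)(39.33) = 292210.67 mm³
X̄ = 380658.67 / 7744.00 = 49.16 mm
Ȳ = 292210.67 / 7744.00 = 37.73 mm

X̄ = 49.16 mm, Ȳ = 37.73 mm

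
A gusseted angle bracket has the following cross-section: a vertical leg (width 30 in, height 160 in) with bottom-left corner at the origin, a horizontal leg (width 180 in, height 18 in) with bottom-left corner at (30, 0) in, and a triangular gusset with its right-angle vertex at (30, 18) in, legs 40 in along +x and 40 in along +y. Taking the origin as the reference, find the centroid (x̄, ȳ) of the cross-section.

vertical leg: A = 30 × 160 = 4800.00, centroid at (15.00, 80.00).
horizontal leg: A = 180 × 18 = 3240.00, centroid at (120.00, 9.00).
gusset: A = ½·40·40 = 800.00, centroid at (43.33, 31.33).
ΣA = 8840.00 in²
ΣAx̄ = (4800.00)(15.00) + (3240.00)(120.00) + (800.00)(43.33) = 495466.67 in³
ΣAȳ = (4800.00)(80.00) + (3240.00)(9.00) + (800.00)(31.33) = 438226.67 in³
x̄ = 495466.67 / 8840.00 = 56.05 in
ȳ = 438226.67 / 8840.00 = 49.57 in

x̄ = 56.05 in, ȳ = 49.57 in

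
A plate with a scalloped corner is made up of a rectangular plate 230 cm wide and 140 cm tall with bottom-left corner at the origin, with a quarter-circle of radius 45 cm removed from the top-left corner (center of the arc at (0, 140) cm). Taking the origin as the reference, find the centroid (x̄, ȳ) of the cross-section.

x̄ = 119.98 cm, ȳ = 67.36 cm

plate: A = 230 × 140 = 32200.00, centroid at (115.00, 70.00).
removed quarter-circle: A = −¼π·45² = -1590.43, centroid at (19.10, 120.90).
ΣA = 30609.57 cm², ΣAx̄ = 3672625.00 cm³, ΣAȳ = 2061714.62 cm³.
x̄ = 3672625.00/30609.57 = 119.98 cm; ȳ = 2061714.62/30609.57 = 67.36 cm.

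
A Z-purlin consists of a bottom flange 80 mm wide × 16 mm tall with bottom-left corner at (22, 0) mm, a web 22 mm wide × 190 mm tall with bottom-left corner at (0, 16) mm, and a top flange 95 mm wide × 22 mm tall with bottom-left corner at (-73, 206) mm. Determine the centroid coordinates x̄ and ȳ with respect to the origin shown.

Part | A | x̄ᵢ | ȳᵢ | A·x̄ᵢ | A·ȳᵢ
bottom flange | 1280.00 | 62.00 | 8.00 | 79360.00 | 10240.00
web | 4180.00 | 11.00 | 111.00 | 45980.00 | 463980.00
top flange | 2090.00 | -25.50 | 217.00 | -53295.00 | 453530.00
Σ | 7550.00 |  |  | 72045.00 | 927750.00
x̄ = 72045.00 / 7550.00 = 9.54 mm
ȳ = 927750.00 / 7550.00 = 122.88 mm

x̄ = 9.54 mm, ȳ = 122.88 mm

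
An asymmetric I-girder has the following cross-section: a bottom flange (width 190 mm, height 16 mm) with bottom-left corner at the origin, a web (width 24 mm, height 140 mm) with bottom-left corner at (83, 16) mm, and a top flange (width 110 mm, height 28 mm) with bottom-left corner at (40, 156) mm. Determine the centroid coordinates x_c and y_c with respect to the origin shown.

bottom flange: A = 190 × 16 = 3040.00, centroid at (95.00, 8.00).
web: A = 24 × 140 = 3360.00, centroid at (95.00, 86.00).
top flange: A = 110 × 28 = 3080.00, centroid at (95.00, 170.00).
ΣA = 9480.00 mm², ΣAx_c = 900600.00 mm³, ΣAy_c = 836880.00 mm³.
x_c = 900600.00/9480.00 = 95.00 mm; y_c = 836880.00/9480.00 = 88.28 mm.

x_c = 95.00 mm, y_c = 88.28 mm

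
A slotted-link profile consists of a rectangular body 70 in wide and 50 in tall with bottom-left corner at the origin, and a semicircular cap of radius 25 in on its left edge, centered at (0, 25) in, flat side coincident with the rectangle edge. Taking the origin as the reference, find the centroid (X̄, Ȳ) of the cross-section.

Part | A | x̄ᵢ | ȳᵢ | A·x̄ᵢ | A·ȳᵢ
rectangular body | 3500.00 | 35.00 | 25.00 | 122500.00 | 87500.00
semicircular end | 981.75 | -10.61 | 25.00 | -10416.67 | 24543.69
Σ | 4481.75 |  |  | 112083.33 | 112043.69
X̄ = 112083.33 / 4481.75 = 25.01 in
Ȳ = 112043.69 / 4481.75 = 25.00 in

X̄ = 25.01 in, Ȳ = 25.00 in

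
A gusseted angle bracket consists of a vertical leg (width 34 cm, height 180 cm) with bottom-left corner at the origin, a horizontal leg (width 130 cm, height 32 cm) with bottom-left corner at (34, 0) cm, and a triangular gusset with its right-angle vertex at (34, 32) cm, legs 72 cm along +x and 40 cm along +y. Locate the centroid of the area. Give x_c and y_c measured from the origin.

x_c = 51.14 cm, y_c = 58.25 cm

vertical leg: A = 34 × 180 = 6120.00, centroid at (17.00, 90.00).
horizontal leg: A = 130 × 32 = 4160.00, centroid at (99.00, 16.00).
gusset: A = ½·72·40 = 1440.00, centroid at (58.00, 45.33).
ΣA = 11720.00 cm²
ΣAx_c = (6120.00)(17.00) + (4160.00)(99.00) + (1440.00)(58.00) = 599400.00 cm³
ΣAy_c = (6120.00)(90.00) + (4160.00)(16.00) + (1440.00)(45.33) = 682640.00 cm³
x_c = 599400.00 / 11720.00 = 51.14 cm
y_c = 682640.00 / 11720.00 = 58.25 cm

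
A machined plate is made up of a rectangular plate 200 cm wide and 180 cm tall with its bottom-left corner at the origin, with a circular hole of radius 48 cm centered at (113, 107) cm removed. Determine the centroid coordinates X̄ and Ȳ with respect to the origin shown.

plate: A = 200 × 180 = 36000.00, centroid at (100.00, 90.00).
hole: A = −π·48² = -7238.23, centroid at (113.00, 107.00).
ΣA = 28761.77 cm², ΣAX̄ = 2782080.07 cm³, ΣAȲ = 2465509.45 cm³.
X̄ = 2782080.07/28761.77 = 96.73 cm; Ȳ = 2465509.45/28761.77 = 85.72 cm.

X̄ = 96.73 cm, Ȳ = 85.72 cm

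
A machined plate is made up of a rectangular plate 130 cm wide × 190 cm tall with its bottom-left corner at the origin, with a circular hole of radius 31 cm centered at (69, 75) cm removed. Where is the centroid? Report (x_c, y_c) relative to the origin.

plate: A = 130 × 190 = 24700.00, centroid at (65.00, 95.00).
hole: A = −π·31² = -3019.07, centroid at (69.00, 75.00).
ΣA = 21680.93 cm²
ΣAx_c = (24700.00)(65.00) + (-3019.07)(69.00) = 1397184.13 cm³
ΣAy_c = (24700.00)(95.00) + (-3019.07)(75.00) = 2120069.71 cm³
x_c = 1397184.13 / 21680.93 = 64.44 cm
y_c = 2120069.71 / 21680.93 = 97.79 cm

x_c = 64.44 cm, y_c = 97.79 cm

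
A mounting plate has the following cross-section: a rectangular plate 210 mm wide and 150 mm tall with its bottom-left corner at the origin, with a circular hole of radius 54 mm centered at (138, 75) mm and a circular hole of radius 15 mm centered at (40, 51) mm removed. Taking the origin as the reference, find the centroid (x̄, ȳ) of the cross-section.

x̄ = 93.15 mm, ȳ = 75.78 mm

Part | A | x̄ᵢ | ȳᵢ | A·x̄ᵢ | A·ȳᵢ
plate | 31500.00 | 105.00 | 75.00 | 3307500.00 | 2362500.00
hole 1 | -9160.88 | 138.00 | 75.00 | -1264202.02 | -687066.31
hole 2 | -706.86 | 40.00 | 51.00 | -28274.33 | -36049.78
Σ | 21632.26 |  |  | 2015023.65 | 1639383.91
x̄ = 2015023.65 / 21632.26 = 93.15 mm
ȳ = 1639383.91 / 21632.26 = 75.78 mm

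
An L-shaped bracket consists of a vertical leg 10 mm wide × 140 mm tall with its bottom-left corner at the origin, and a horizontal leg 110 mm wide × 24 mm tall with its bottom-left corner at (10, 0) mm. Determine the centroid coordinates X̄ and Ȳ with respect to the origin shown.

X̄ = 44.21 mm, Ȳ = 32.10 mm

vertical leg: A = 10 × 140 = 1400.00, centroid at (5.00, 70.00).
horizontal leg: A = 110 × 24 = 2640.00, centroid at (65.00, 12.00).
ΣA = 4040.00 mm², ΣAX̄ = 178600.00 mm³, ΣAȲ = 129680.00 mm³.
X̄ = 178600.00/4040.00 = 44.21 mm; Ȳ = 129680.00/4040.00 = 32.10 mm.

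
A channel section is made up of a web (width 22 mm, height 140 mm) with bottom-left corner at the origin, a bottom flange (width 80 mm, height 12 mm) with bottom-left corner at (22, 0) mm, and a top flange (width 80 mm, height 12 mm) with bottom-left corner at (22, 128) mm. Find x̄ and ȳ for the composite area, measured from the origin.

Part | A | x̄ᵢ | ȳᵢ | A·x̄ᵢ | A·ȳᵢ
web | 3080.00 | 11.00 | 70.00 | 33880.00 | 215600.00
bottom flange | 960.00 | 62.00 | 6.00 | 59520.00 | 5760.00
top flange | 960.00 | 62.00 | 134.00 | 59520.00 | 128640.00
Σ | 5000.00 |  |  | 152920.00 | 350000.00
x̄ = 152920.00 / 5000.00 = 30.58 mm
ȳ = 350000.00 / 5000.00 = 70.00 mm

x̄ = 30.58 mm, ȳ = 70.00 mm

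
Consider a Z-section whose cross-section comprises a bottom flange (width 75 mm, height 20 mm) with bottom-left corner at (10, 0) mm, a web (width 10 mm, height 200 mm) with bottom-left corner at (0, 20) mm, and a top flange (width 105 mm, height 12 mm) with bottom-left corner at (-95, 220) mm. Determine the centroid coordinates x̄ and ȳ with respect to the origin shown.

bottom flange: A = 75 × 20 = 1500.00, centroid at (47.50, 10.00).
web: A = 10 × 200 = 2000.00, centroid at (5.00, 120.00).
top flange: A = 105 × 12 = 1260.00, centroid at (-42.50, 226.00).
ΣA = 4760.00 mm², ΣAx̄ = 27700.00 mm³, ΣAȳ = 539760.00 mm³.
x̄ = 27700.00/4760.00 = 5.82 mm; ȳ = 539760.00/4760.00 = 113.39 mm.

x̄ = 5.82 mm, ȳ = 113.39 mm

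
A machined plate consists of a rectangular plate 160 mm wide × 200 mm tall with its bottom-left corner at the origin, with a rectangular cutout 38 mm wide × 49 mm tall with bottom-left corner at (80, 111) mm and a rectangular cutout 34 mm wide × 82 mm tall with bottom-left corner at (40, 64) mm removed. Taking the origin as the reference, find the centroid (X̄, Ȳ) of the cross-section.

Part | A | x̄ᵢ | ȳᵢ | A·x̄ᵢ | A·ȳᵢ
plate | 32000.00 | 80.00 | 100.00 | 2560000.00 | 3200000.00
hole 1 | -1862.00 | 99.00 | 135.50 | -184338.00 | -252301.00
hole 2 | -2788.00 | 57.00 | 105.00 | -158916.00 | -292740.00
Σ | 27350.00 |  |  | 2216746.00 | 2654959.00
X̄ = 2216746.00 / 27350.00 = 81.05 mm
Ȳ = 2654959.00 / 27350.00 = 97.07 mm

X̄ = 81.05 mm, Ȳ = 97.07 mm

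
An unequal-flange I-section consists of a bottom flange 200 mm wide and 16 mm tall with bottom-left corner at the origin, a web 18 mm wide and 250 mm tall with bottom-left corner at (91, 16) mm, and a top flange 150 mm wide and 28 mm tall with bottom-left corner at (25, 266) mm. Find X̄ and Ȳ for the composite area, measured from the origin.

X̄ = 100.00 mm, Ȳ = 154.29 mm

bottom flange: A = 200 × 16 = 3200.00, centroid at (100.00, 8.00).
web: A = 18 × 250 = 4500.00, centroid at (100.00, 141.00).
top flange: A = 150 × 28 = 4200.00, centroid at (100.00, 280.00).
ΣA = 11900.00 mm², ΣAX̄ = 1190000.00 mm³, ΣAȲ = 1836100.00 mm³.
X̄ = 1190000.00/11900.00 = 100.00 mm; Ȳ = 1836100.00/11900.00 = 154.29 mm.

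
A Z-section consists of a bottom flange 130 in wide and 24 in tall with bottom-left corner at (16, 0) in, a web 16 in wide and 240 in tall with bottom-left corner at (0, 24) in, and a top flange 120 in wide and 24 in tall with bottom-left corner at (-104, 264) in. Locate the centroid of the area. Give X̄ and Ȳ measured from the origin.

bottom flange: A = 130 × 24 = 3120.00, centroid at (81.00, 12.00).
web: A = 16 × 240 = 3840.00, centroid at (8.00, 144.00).
top flange: A = 120 × 24 = 2880.00, centroid at (-44.00, 276.00).
ΣA = 9840.00 in²
ΣAX̄ = (3120.00)(81.00) + (3840.00)(8.00) + (2880.00)(-44.00) = 156720.00 in³
ΣAȲ = (3120.00)(12.00) + (3840.00)(144.00) + (2880.00)(276.00) = 1385280.00 in³
X̄ = 156720.00 / 9840.00 = 15.93 in
Ȳ = 1385280.00 / 9840.00 = 140.78 in

X̄ = 15.93 in, Ȳ = 140.78 in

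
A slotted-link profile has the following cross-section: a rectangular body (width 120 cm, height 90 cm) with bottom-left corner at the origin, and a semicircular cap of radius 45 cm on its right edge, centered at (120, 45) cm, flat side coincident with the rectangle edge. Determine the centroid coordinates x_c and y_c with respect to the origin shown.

x_c = 78.00 cm, y_c = 45.00 cm

Part | A | x̄ᵢ | ȳᵢ | A·x̄ᵢ | A·ȳᵢ
rectangular body | 10800.00 | 60.00 | 45.00 | 648000.00 | 486000.00
semicircular end | 3180.86 | 139.10 | 45.00 | 442453.51 | 143138.82
Σ | 13980.86 |  |  | 1090453.51 | 629138.82
x_c = 1090453.51 / 13980.86 = 78.00 cm
y_c = 629138.82 / 13980.86 = 45.00 cm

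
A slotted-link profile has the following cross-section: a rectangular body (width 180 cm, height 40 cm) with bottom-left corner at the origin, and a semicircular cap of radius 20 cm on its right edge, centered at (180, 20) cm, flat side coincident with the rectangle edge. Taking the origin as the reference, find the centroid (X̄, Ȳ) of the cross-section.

X̄ = 97.90 cm, Ȳ = 20.00 cm

Part | A | x̄ᵢ | ȳᵢ | A·x̄ᵢ | A·ȳᵢ
rectangular body | 7200.00 | 90.00 | 20.00 | 648000.00 | 144000.00
semicircular end | 628.32 | 188.49 | 20.00 | 118430.67 | 12566.37
Σ | 7828.32 |  |  | 766430.67 | 156566.37
X̄ = 766430.67 / 7828.32 = 97.90 cm
Ȳ = 156566.37 / 7828.32 = 20.00 cm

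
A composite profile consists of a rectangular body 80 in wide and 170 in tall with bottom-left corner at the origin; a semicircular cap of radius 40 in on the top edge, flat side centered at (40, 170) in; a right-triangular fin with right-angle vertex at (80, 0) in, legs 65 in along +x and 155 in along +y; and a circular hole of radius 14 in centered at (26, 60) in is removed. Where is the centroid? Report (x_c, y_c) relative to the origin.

x_c = 55.55 in, y_c = 90.05 in

Part | A | x̄ᵢ | ȳᵢ | A·x̄ᵢ | A·ȳᵢ
rectangular body | 13600.00 | 40.00 | 85.00 | 544000.00 | 1156000.00
semicircular top | 2513.27 | 40.00 | 186.98 | 100530.96 | 469923.27
triangular fin | 5037.50 | 101.67 | 51.67 | 512145.83 | 260270.83
hole | -615.75 | 26.00 | 60.00 | -16009.56 | -36945.13
Σ | 20535.02 |  |  | 1140667.24 | 1849248.97
x_c = 1140667.24 / 20535.02 = 55.55 in
y_c = 1849248.97 / 20535.02 = 90.05 in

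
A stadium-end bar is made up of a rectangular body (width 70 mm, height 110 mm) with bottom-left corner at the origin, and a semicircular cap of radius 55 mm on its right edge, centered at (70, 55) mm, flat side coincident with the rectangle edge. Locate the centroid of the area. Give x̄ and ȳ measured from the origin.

rectangular body: A = 70 × 110 = 7700.00, centroid at (35.00, 55.00).
semicircular end: A = ½π·55² = 4751.66, centroid at (93.34, 55.00).
ΣA = 12451.66 mm², ΣAx̄ = 713032.79 mm³, ΣAȳ = 684841.24 mm³.
x̄ = 713032.79/12451.66 = 57.26 mm; ȳ = 684841.24/12451.66 = 55.00 mm.

x̄ = 57.26 mm, ȳ = 55.00 mm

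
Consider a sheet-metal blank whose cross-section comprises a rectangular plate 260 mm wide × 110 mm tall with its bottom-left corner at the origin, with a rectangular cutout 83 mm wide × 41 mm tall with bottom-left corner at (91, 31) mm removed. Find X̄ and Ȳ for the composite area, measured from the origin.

plate: A = 260 × 110 = 28600.00, centroid at (130.00, 55.00).
hole: A = −(83 × 41) = -3403.00, centroid at (132.50, 51.50).
ΣA = 25197.00 mm², ΣAX̄ = 3267102.50 mm³, ΣAȲ = 1397745.50 mm³.
X̄ = 3267102.50/25197.00 = 129.66 mm; Ȳ = 1397745.50/25197.00 = 55.47 mm.

X̄ = 129.66 mm, Ȳ = 55.47 mm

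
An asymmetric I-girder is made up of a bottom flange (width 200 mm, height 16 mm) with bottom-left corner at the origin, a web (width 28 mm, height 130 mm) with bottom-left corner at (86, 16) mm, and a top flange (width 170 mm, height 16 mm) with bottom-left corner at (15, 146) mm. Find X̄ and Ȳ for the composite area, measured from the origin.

bottom flange: A = 200 × 16 = 3200.00, centroid at (100.00, 8.00).
web: A = 28 × 130 = 3640.00, centroid at (100.00, 81.00).
top flange: A = 170 × 16 = 2720.00, centroid at (100.00, 154.00).
ΣA = 9560.00 mm², ΣAX̄ = 956000.00 mm³, ΣAȲ = 739320.00 mm³.
X̄ = 956000.00/9560.00 = 100.00 mm; Ȳ = 739320.00/9560.00 = 77.33 mm.

X̄ = 100.00 mm, Ȳ = 77.33 mm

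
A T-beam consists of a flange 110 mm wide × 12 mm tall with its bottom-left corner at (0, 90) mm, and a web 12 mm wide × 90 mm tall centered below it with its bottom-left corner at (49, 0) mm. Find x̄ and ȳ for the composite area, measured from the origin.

x̄ = 55.00 mm, ȳ = 73.05 mm

web: A = 12 × 90 = 1080.00, centroid at (55.00, 45.00).
flange: A = 110 × 12 = 1320.00, centroid at (55.00, 96.00).
ΣA = 2400.00 mm², ΣAx̄ = 132000.00 mm³, ΣAȳ = 175320.00 mm³.
x̄ = 132000.00/2400.00 = 55.00 mm; ȳ = 175320.00/2400.00 = 73.05 mm.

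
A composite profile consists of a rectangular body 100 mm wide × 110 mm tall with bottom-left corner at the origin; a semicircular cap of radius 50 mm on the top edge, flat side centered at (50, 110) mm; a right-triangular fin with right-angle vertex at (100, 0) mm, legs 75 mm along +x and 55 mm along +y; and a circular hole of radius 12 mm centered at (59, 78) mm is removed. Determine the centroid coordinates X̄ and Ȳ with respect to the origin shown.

X̄ = 59.11 mm, Ȳ = 67.90 mm

Part | A | x̄ᵢ | ȳᵢ | A·x̄ᵢ | A·ȳᵢ
rectangular body | 11000.00 | 50.00 | 55.00 | 550000.00 | 605000.00
semicircular top | 3926.99 | 50.00 | 131.22 | 196349.54 | 515302.32
triangular fin | 2062.50 | 125.00 | 18.33 | 257812.50 | 37812.50
hole | -452.39 | 59.00 | 78.00 | -26690.97 | -35286.37
Σ | 16537.10 |  |  | 977471.07 | 1122828.45
X̄ = 977471.07 / 16537.10 = 59.11 mm
Ȳ = 1122828.45 / 16537.10 = 67.90 mm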